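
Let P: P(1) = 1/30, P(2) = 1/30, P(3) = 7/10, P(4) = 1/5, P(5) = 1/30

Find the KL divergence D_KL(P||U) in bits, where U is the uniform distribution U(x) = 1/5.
1.0067 bits

U(i) = 1/5 for all i

D_KL(P||U) = Σ P(x) log₂(P(x) / (1/5))
           = Σ P(x) log₂(P(x)) + log₂(5)
           = log₂(5) - H(P)

H(P) = -Σ P(x) log₂(P(x)):
  -P(1)·log₂(P(1)) = -(1/30)·log₂(1/30) = 0.16356
  -P(2)·log₂(P(2)) = -(1/30)·log₂(1/30) = 0.16356
  -P(3)·log₂(P(3)) = -(7/10)·log₂(7/10) = 0.36020
  -P(4)·log₂(P(4)) = -(1/5)·log₂(1/5) = 0.46439
  -P(5)·log₂(P(5)) = -(1/30)·log₂(1/30) = 0.16356
H(P) = 0.16356 + 0.16356 + 0.36020 + 0.46439 + 0.16356 = 1.31527 bits

log₂(5) = 2.32193 bits

D_KL(P||U) = 2.32193 - 1.31527 = 1.00666 ≈ 1.0067 bits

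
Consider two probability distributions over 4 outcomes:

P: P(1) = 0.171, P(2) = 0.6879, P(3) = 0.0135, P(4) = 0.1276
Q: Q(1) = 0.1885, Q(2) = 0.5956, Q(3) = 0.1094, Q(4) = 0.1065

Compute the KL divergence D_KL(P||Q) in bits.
0.1115 bits

D_KL(P||Q) = Σ P(x) log₂(P(x)/Q(x))

Computing term by term:
  P(1)·log₂(P(1)/Q(1)) = 0.171·log₂(0.171/0.1885) = -0.02404
  P(2)·log₂(P(2)/Q(2)) = 0.6879·log₂(0.6879/0.5956) = 0.14298
  P(3)·log₂(P(3)/Q(3)) = 0.0135·log₂(0.0135/0.1094) = -0.04075
  P(4)·log₂(P(4)/Q(4)) = 0.1276·log₂(0.1276/0.1065) = 0.03327

D_KL(P||Q) = -0.02404 + 0.14298 - 0.04075 + 0.03327 = 0.11146 ≈ 0.1115 bits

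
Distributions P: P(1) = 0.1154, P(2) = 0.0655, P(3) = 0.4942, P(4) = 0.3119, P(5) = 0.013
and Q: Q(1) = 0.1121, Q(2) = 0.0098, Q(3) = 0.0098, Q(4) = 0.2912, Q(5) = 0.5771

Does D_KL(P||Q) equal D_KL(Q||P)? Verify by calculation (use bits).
D_KL(P||Q) = 2.9394 bits, D_KL(Q||P) = 3.0422 bits. No — D_KL(P||Q) ≠ D_KL(Q||P) for this pair.

D_KL(P||Q) = Σ P(x) log₂(P(x)/Q(x))

Computing term by term:
  P(1)·log₂(P(1)/Q(1)) = 0.1154·log₂(0.1154/0.1121) = 0.00483
  P(2)·log₂(P(2)/Q(2)) = 0.0655·log₂(0.0655/0.0098) = 0.17951
  P(3)·log₂(P(3)/Q(3)) = 0.4942·log₂(0.4942/0.0098) = 2.79528
  P(4)·log₂(P(4)/Q(4)) = 0.3119·log₂(0.3119/0.2912) = 0.03090
  P(5)·log₂(P(5)/Q(5)) = 0.013·log₂(0.013/0.5771) = -0.07114

D_KL(P||Q) = 0.00483 + 0.17951 + 2.79528 + 0.03090 - 0.07114 = 2.93938 ≈ 2.9394 bits

D_KL(Q||P) = Σ Q(x) log₂(Q(x)/P(x))

Computing term by term:
  Q(1)·log₂(Q(1)/P(1)) = 0.1121·log₂(0.1121/0.1154) = -0.00469
  Q(2)·log₂(Q(2)/P(2)) = 0.0098·log₂(0.0098/0.0655) = -0.02686
  Q(3)·log₂(Q(3)/P(3)) = 0.0098·log₂(0.0098/0.4942) = -0.05543
  Q(4)·log₂(Q(4)/P(4)) = 0.2912·log₂(0.2912/0.3119) = -0.02885
  Q(5)·log₂(Q(5)/P(5)) = 0.5771·log₂(0.5771/0.013) = 3.15803

D_KL(Q||P) = -0.00469 - 0.02686 - 0.05543 - 0.02885 + 3.15803 = 3.04220 ≈ 3.0422 bits

These are NOT equal (difference: 0.1028 bits). KL divergence is asymmetric: D_KL(P||Q) ≠ D_KL(Q||P) in general.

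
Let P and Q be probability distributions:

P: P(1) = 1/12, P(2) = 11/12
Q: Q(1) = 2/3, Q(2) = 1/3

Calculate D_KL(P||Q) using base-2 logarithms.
1.0878 bits

D_KL(P||Q) = Σ P(x) log₂(P(x)/Q(x))

Computing term by term:
  P(1)·log₂(P(1)/Q(1)) = (1/12)·log₂((1/12)/(2/3)) = -0.25000
  P(2)·log₂(P(2)/Q(2)) = (11/12)·log₂((11/12)/(1/3)) = 1.33781

D_KL(P||Q) = -0.25000 + 1.33781 = 1.08781 ≈ 1.0878 bits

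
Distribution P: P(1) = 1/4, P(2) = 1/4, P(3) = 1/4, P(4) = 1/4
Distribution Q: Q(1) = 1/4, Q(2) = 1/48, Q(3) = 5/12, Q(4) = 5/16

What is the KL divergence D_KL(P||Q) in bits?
0.6315 bits

D_KL(P||Q) = Σ P(x) log₂(P(x)/Q(x))

Computing term by term:
  P(1)·log₂(P(1)/Q(1)) = (1/4)·log₂((1/4)/(1/4)) = 0.00000
  P(2)·log₂(P(2)/Q(2)) = (1/4)·log₂((1/4)/(1/48)) = 0.89624
  P(3)·log₂(P(3)/Q(3)) = (1/4)·log₂((1/4)/(5/12)) = -0.18424
  P(4)·log₂(P(4)/Q(4)) = (1/4)·log₂((1/4)/(5/16)) = -0.08048

D_KL(P||Q) = 0.00000 + 0.89624 - 0.18424 - 0.08048 = 0.63152 ≈ 0.6315 bits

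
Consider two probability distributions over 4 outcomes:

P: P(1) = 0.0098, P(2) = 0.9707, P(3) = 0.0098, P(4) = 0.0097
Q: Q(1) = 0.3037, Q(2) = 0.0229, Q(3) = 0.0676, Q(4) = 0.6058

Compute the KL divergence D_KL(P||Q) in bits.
5.1135 bits

D_KL(P||Q) = Σ P(x) log₂(P(x)/Q(x))

Computing term by term:
  P(1)·log₂(P(1)/Q(1)) = 0.0098·log₂(0.0098/0.3037) = -0.04855
  P(2)·log₂(P(2)/Q(2)) = 0.9707·log₂(0.9707/0.0229) = 5.24722
  P(3)·log₂(P(3)/Q(3)) = 0.0098·log₂(0.0098/0.0676) = -0.02730
  P(4)·log₂(P(4)/Q(4)) = 0.0097·log₂(0.0097/0.6058) = -0.05786

D_KL(P||Q) = -0.04855 + 5.24722 - 0.02730 - 0.05786 = 5.11351 ≈ 5.1135 bits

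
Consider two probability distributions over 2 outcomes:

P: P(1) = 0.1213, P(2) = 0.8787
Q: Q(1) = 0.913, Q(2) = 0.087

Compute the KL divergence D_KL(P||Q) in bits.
2.5784 bits

D_KL(P||Q) = Σ P(x) log₂(P(x)/Q(x))

Computing term by term:
  P(1)·log₂(P(1)/Q(1)) = 0.1213·log₂(0.1213/0.913) = -0.35323
  P(2)·log₂(P(2)/Q(2)) = 0.8787·log₂(0.8787/0.087) = 2.93159

D_KL(P||Q) = -0.35323 + 2.93159 = 2.57836 ≈ 2.5784 bits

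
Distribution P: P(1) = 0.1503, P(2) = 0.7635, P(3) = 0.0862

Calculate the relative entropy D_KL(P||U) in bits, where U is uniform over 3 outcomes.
0.5720 bits

U(i) = 1/3 for all i

D_KL(P||U) = Σ P(x) log₂(P(x) / (1/3))
           = Σ P(x) log₂(P(x)) + log₂(3)
           = log₂(3) - H(P)

H(P) = -Σ P(x) log₂(P(x)):
  -P(1)·log₂(P(1)) = -(0.1503)·log₂(0.1503) = 0.41093
  -P(2)·log₂(P(2)) = -(0.7635)·log₂(0.7635) = 0.29723
  -P(3)·log₂(P(3)) = -(0.0862)·log₂(0.0862) = 0.30482
H(P) = 0.41093 + 0.29723 + 0.30482 = 1.01298 bits

log₂(3) = 1.58496 bits

D_KL(P||U) = 1.58496 - 1.01298 = 0.57198 ≈ 0.5720 bits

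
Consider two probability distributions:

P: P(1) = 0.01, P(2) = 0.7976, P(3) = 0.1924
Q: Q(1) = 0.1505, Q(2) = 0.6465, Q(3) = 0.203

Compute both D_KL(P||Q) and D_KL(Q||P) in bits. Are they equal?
D_KL(P||Q) = 0.1877 bits, D_KL(Q||P) = 0.4085 bits. No, they are not equal.

D_KL(P||Q) = Σ P(x) log₂(P(x)/Q(x))

Computing term by term:
  P(1)·log₂(P(1)/Q(1)) = 0.01·log₂(0.01/0.1505) = -0.03912
  P(2)·log₂(P(2)/Q(2)) = 0.7976·log₂(0.7976/0.6465) = 0.24168
  P(3)·log₂(P(3)/Q(3)) = 0.1924·log₂(0.1924/0.203) = -0.01489

D_KL(P||Q) = -0.03912 + 0.24168 - 0.01489 = 0.18767 ≈ 0.1877 bits

D_KL(Q||P) = Σ Q(x) log₂(Q(x)/P(x))

Computing term by term:
  Q(1)·log₂(Q(1)/P(1)) = 0.1505·log₂(0.1505/0.01) = 0.58871
  Q(2)·log₂(Q(2)/P(2)) = 0.6465·log₂(0.6465/0.7976) = -0.19590
  Q(3)·log₂(Q(3)/P(3)) = 0.203·log₂(0.203/0.1924) = 0.01571

D_KL(Q||P) = 0.58871 - 0.19590 + 0.01571 = 0.40852 ≈ 0.4085 bits

These are NOT equal (difference: 0.2208 bits). KL divergence is asymmetric: D_KL(P||Q) ≠ D_KL(Q||P) in general.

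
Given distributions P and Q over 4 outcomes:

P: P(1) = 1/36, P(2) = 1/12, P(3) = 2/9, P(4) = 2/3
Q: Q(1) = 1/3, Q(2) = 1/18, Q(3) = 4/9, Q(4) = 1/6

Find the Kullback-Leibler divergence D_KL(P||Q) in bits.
1.0603 bits

D_KL(P||Q) = Σ P(x) log₂(P(x)/Q(x))

Computing term by term:
  P(1)·log₂(P(1)/Q(1)) = (1/36)·log₂((1/36)/(1/3)) = -0.09958
  P(2)·log₂(P(2)/Q(2)) = (1/12)·log₂((1/12)/(1/18)) = 0.04875
  P(3)·log₂(P(3)/Q(3)) = (2/9)·log₂((2/9)/(4/9)) = -0.22222
  P(4)·log₂(P(4)/Q(4)) = (2/3)·log₂((2/3)/(1/6)) = 1.33333

D_KL(P||Q) = -0.09958 + 0.04875 - 0.22222 + 1.33333 = 1.06028 ≈ 1.0603 bits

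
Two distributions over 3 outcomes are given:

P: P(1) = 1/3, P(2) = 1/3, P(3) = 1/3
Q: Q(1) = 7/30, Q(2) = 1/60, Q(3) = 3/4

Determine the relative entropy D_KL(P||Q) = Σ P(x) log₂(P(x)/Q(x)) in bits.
1.2222 bits

D_KL(P||Q) = Σ P(x) log₂(P(x)/Q(x))

Computing term by term:
  P(1)·log₂(P(1)/Q(1)) = (1/3)·log₂((1/3)/(7/30)) = 0.17152
  P(2)·log₂(P(2)/Q(2)) = (1/3)·log₂((1/3)/(1/60)) = 1.44064
  P(3)·log₂(P(3)/Q(3)) = (1/3)·log₂((1/3)/(3/4)) = -0.38998

D_KL(P||Q) = 0.17152 + 1.44064 - 0.38998 = 1.22218 ≈ 1.2222 bits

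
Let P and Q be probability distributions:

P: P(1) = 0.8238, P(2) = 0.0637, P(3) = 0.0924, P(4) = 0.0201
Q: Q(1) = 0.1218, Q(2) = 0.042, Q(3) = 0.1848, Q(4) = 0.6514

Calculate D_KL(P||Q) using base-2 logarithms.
2.1169 bits

D_KL(P||Q) = Σ P(x) log₂(P(x)/Q(x))

Computing term by term:
  P(1)·log₂(P(1)/Q(1)) = 0.8238·log₂(0.8238/0.1218) = 2.27186
  P(2)·log₂(P(2)/Q(2)) = 0.0637·log₂(0.0637/0.042) = 0.03828
  P(3)·log₂(P(3)/Q(3)) = 0.0924·log₂(0.0924/0.1848) = -0.09240
  P(4)·log₂(P(4)/Q(4)) = 0.0201·log₂(0.0201/0.6514) = -0.10087

D_KL(P||Q) = 2.27186 + 0.03828 - 0.09240 - 0.10087 = 2.11687 ≈ 2.1169 bits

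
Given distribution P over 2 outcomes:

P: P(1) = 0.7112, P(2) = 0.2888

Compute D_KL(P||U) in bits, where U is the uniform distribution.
0.1328 bits

U(i) = 1/2 for all i

D_KL(P||U) = Σ P(x) log₂(P(x) / (1/2))
           = Σ P(x) log₂(P(x)) + log₂(2)
           = log₂(2) - H(P)

H(P) = -Σ P(x) log₂(P(x)):
  -P(1)·log₂(P(1)) = -(0.7112)·log₂(0.7112) = 0.34968
  -P(2)·log₂(P(2)) = -(0.2888)·log₂(0.2888) = 0.51749
H(P) = 0.34968 + 0.51749 = 0.86717 bits

log₂(2) = 1.00000 bits

D_KL(P||U) = 1.00000 - 0.86717 = 0.13283 ≈ 0.1328 bits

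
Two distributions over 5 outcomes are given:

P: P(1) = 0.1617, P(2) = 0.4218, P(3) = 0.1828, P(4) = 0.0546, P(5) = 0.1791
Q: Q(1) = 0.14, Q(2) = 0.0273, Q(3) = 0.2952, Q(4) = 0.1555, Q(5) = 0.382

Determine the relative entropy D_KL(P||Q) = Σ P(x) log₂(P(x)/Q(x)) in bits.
1.2950 bits

D_KL(P||Q) = Σ P(x) log₂(P(x)/Q(x))

Computing term by term:
  P(1)·log₂(P(1)/Q(1)) = 0.1617·log₂(0.1617/0.14) = 0.03362
  P(2)·log₂(P(2)/Q(2)) = 0.4218·log₂(0.4218/0.0273) = 1.66594
  P(3)·log₂(P(3)/Q(3)) = 0.1828·log₂(0.1828/0.2952) = -0.12639
  P(4)·log₂(P(4)/Q(4)) = 0.0546·log₂(0.0546/0.1555) = -0.08244
  P(5)·log₂(P(5)/Q(5)) = 0.1791·log₂(0.1791/0.382) = -0.19572

D_KL(P||Q) = 0.03362 + 1.66594 - 0.12639 - 0.08244 - 0.19572 = 1.29501 ≈ 1.2950 bits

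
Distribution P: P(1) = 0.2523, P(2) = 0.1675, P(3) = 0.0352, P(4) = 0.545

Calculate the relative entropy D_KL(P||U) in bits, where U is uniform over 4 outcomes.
0.4198 bits

U(i) = 1/4 for all i

D_KL(P||U) = Σ P(x) log₂(P(x) / (1/4))
           = Σ P(x) log₂(P(x)) + log₂(4)
           = log₂(4) - H(P)

H(P) = -Σ P(x) log₂(P(x)):
  -P(1)·log₂(P(1)) = -(0.2523)·log₂(0.2523) = 0.50127
  -P(2)·log₂(P(2)) = -(0.1675)·log₂(0.1675) = 0.43178
  -P(3)·log₂(P(3)) = -(0.0352)·log₂(0.0352) = 0.16996
  -P(4)·log₂(P(4)) = -(0.545)·log₂(0.545) = 0.47724
H(P) = 0.50127 + 0.43178 + 0.16996 + 0.47724 = 1.58025 bits

log₂(4) = 2.00000 bits

D_KL(P||U) = 2.00000 - 1.58025 = 0.41975 ≈ 0.4198 bits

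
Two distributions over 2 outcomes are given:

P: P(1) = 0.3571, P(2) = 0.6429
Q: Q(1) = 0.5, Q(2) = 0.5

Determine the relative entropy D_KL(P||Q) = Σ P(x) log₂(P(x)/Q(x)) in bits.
0.0598 bits

D_KL(P||Q) = Σ P(x) log₂(P(x)/Q(x))

Computing term by term:
  P(1)·log₂(P(1)/Q(1)) = 0.3571·log₂(0.3571/0.5) = -0.17341
  P(2)·log₂(P(2)/Q(2)) = 0.6429·log₂(0.6429/0.5) = 0.23316

D_KL(P||Q) = -0.17341 + 0.23316 = 0.05975 ≈ 0.0598 bits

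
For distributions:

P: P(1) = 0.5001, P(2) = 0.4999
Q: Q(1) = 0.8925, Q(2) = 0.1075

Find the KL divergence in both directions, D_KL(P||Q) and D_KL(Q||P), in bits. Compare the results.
D_KL(P||Q) = 0.6905 bits, D_KL(Q||P) = 0.5074 bits. D_KL(P||Q) is larger than D_KL(Q||P) by 0.1831 bits; the two directions differ.

D_KL(P||Q) = Σ P(x) log₂(P(x)/Q(x))

Computing term by term:
  P(1)·log₂(P(1)/Q(1)) = 0.5001·log₂(0.5001/0.8925) = -0.41790
  P(2)·log₂(P(2)/Q(2)) = 0.4999·log₂(0.4999/0.1075) = 1.10843

D_KL(P||Q) = -0.41790 + 1.10843 = 0.69053 ≈ 0.6905 bits

D_KL(Q||P) = Σ Q(x) log₂(Q(x)/P(x))

Computing term by term:
  Q(1)·log₂(Q(1)/P(1)) = 0.8925·log₂(0.8925/0.5001) = 0.74580
  Q(2)·log₂(Q(2)/P(2)) = 0.1075·log₂(0.1075/0.4999) = -0.23836

D_KL(Q||P) = 0.74580 - 0.23836 = 0.50744 ≈ 0.5074 bits

These are NOT equal (difference: 0.1831 bits). KL divergence is asymmetric: D_KL(P||Q) ≠ D_KL(Q||P) in general.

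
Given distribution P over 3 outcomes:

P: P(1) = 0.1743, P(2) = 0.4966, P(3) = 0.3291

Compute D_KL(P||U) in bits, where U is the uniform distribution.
0.1165 bits

U(i) = 1/3 for all i

D_KL(P||U) = Σ P(x) log₂(P(x) / (1/3))
           = Σ P(x) log₂(P(x)) + log₂(3)
           = log₂(3) - H(P)

H(P) = -Σ P(x) log₂(P(x)):
  -P(1)·log₂(P(1)) = -(0.1743)·log₂(0.1743) = 0.43930
  -P(2)·log₂(P(2)) = -(0.4966)·log₂(0.4966) = 0.50149
  -P(3)·log₂(P(3)) = -(0.3291)·log₂(0.3291) = 0.52768
H(P) = 0.43930 + 0.50149 + 0.52768 = 1.46847 bits

log₂(3) = 1.58496 bits

D_KL(P||U) = 1.58496 - 1.46847 = 0.11649 ≈ 0.1165 bits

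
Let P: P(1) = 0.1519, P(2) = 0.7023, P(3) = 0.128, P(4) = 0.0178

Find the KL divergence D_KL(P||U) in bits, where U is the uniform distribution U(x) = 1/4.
0.7459 bits

U(i) = 1/4 for all i

D_KL(P||U) = Σ P(x) log₂(P(x) / (1/4))
           = Σ P(x) log₂(P(x)) + log₂(4)
           = log₂(4) - H(P)

H(P) = -Σ P(x) log₂(P(x)):
  -P(1)·log₂(P(1)) = -(0.1519)·log₂(0.1519) = 0.41299
  -P(2)·log₂(P(2)) = -(0.7023)·log₂(0.7023) = 0.35806
  -P(3)·log₂(P(3)) = -(0.128)·log₂(0.128) = 0.37962
  -P(4)·log₂(P(4)) = -(0.0178)·log₂(0.0178) = 0.10345
H(P) = 0.41299 + 0.35806 + 0.37962 + 0.10345 = 1.25412 bits

log₂(4) = 2.00000 bits

D_KL(P||U) = 2.00000 - 1.25412 = 0.74588 ≈ 0.7459 bits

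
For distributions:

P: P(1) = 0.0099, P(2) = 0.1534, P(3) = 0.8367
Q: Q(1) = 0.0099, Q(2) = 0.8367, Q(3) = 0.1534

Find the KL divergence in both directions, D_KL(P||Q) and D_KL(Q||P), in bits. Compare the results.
D_KL(P||Q) = 1.6723 bits, D_KL(Q||P) = 1.6723 bits. The two directions give exactly the same value for this pair.

D_KL(P||Q) = Σ P(x) log₂(P(x)/Q(x))

Computing term by term:
  P(1)·log₂(P(1)/Q(1)) = 0.0099·log₂(0.0099/0.0099) = 0.00000
  P(2)·log₂(P(2)/Q(2)) = 0.1534·log₂(0.1534/0.8367) = -0.37543
  P(3)·log₂(P(3)/Q(3)) = 0.8367·log₂(0.8367/0.1534) = 2.04775

D_KL(P||Q) = 0.00000 - 0.37543 + 2.04775 = 1.67232 ≈ 1.6723 bits

D_KL(Q||P) = Σ Q(x) log₂(Q(x)/P(x))

Computing term by term:
  Q(1)·log₂(Q(1)/P(1)) = 0.0099·log₂(0.0099/0.0099) = 0.00000
  Q(2)·log₂(Q(2)/P(2)) = 0.8367·log₂(0.8367/0.1534) = 2.04775
  Q(3)·log₂(Q(3)/P(3)) = 0.1534·log₂(0.1534/0.8367) = -0.37543

D_KL(Q||P) = 0.00000 + 2.04775 - 0.37543 = 1.67232 ≈ 1.6723 bits

These ARE equal here. Q is P with outcomes relabeled (Q(2) = P(3), Q(3) = P(2)) by a relabeling that is its own inverse, so the two sums contain exactly the same terms in a different order. This is a special case — KL divergence is not symmetric in general: D_KL(P||Q) ≠ D_KL(Q||P) for most P, Q.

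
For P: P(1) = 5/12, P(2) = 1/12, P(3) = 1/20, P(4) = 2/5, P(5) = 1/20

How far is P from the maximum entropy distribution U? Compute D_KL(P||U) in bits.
0.5360 bits

U(i) = 1/5 for all i

D_KL(P||U) = Σ P(x) log₂(P(x) / (1/5))
           = Σ P(x) log₂(P(x)) + log₂(5)
           = log₂(5) - H(P)

H(P) = -Σ P(x) log₂(P(x)):
  -P(1)·log₂(P(1)) = -(5/12)·log₂(5/12) = 0.52626
  -P(2)·log₂(P(2)) = -(1/12)·log₂(1/12) = 0.29875
  -P(3)·log₂(P(3)) = -(1/20)·log₂(1/20) = 0.21610
  -P(4)·log₂(P(4)) = -(2/5)·log₂(2/5) = 0.52877
  -P(5)·log₂(P(5)) = -(1/20)·log₂(1/20) = 0.21610
H(P) = 0.52626 + 0.29875 + 0.21610 + 0.52877 + 0.21610 = 1.78598 bits

log₂(5) = 2.32193 bits

D_KL(P||U) = 2.32193 - 1.78598 = 0.53595 ≈ 0.5360 bits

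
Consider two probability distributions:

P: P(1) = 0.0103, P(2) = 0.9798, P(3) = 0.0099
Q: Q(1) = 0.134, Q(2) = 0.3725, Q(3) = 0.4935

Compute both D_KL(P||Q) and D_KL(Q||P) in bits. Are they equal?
D_KL(P||Q) = 1.2731 bits, D_KL(Q||P) = 2.7594 bits. No, they are not equal.

D_KL(P||Q) = Σ P(x) log₂(P(x)/Q(x))

Computing term by term:
  P(1)·log₂(P(1)/Q(1)) = 0.0103·log₂(0.0103/0.134) = -0.03813
  P(2)·log₂(P(2)/Q(2)) = 0.9798·log₂(0.9798/0.3725) = 1.36706
  P(3)·log₂(P(3)/Q(3)) = 0.0099·log₂(0.0099/0.4935) = -0.05583

D_KL(P||Q) = -0.03813 + 1.36706 - 0.05583 = 1.27310 ≈ 1.2731 bits

D_KL(Q||P) = Σ Q(x) log₂(Q(x)/P(x))

Computing term by term:
  Q(1)·log₂(Q(1)/P(1)) = 0.134·log₂(0.134/0.0103) = 0.49600
  Q(2)·log₂(Q(2)/P(2)) = 0.3725·log₂(0.3725/0.9798) = -0.51973
  Q(3)·log₂(Q(3)/P(3)) = 0.4935·log₂(0.4935/0.0099) = 2.78308

D_KL(Q||P) = 0.49600 - 0.51973 + 2.78308 = 2.75935 ≈ 2.7594 bits

These are NOT equal (difference: 1.4863 bits). KL divergence is asymmetric: D_KL(P||Q) ≠ D_KL(Q||P) in general.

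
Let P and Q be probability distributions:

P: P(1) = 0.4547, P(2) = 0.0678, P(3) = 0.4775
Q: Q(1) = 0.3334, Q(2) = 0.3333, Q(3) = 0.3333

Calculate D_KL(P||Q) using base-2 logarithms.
0.2955 bits

D_KL(P||Q) = Σ P(x) log₂(P(x)/Q(x))

Computing term by term:
  P(1)·log₂(P(1)/Q(1)) = 0.4547·log₂(0.4547/0.3334) = 0.20355
  P(2)·log₂(P(2)/Q(2)) = 0.0678·log₂(0.0678/0.3333) = -0.15577
  P(3)·log₂(P(3)/Q(3)) = 0.4775·log₂(0.4775/0.3333) = 0.24767

D_KL(P||Q) = 0.20355 - 0.15577 + 0.24767 = 0.29545 ≈ 0.2955 bits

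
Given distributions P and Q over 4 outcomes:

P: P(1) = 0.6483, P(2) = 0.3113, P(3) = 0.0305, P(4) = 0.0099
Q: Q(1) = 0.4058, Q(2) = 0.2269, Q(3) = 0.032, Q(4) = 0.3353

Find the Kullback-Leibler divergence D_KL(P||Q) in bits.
0.5278 bits

D_KL(P||Q) = Σ P(x) log₂(P(x)/Q(x))

Computing term by term:
  P(1)·log₂(P(1)/Q(1)) = 0.6483·log₂(0.6483/0.4058) = 0.43818
  P(2)·log₂(P(2)/Q(2)) = 0.3113·log₂(0.3113/0.2269) = 0.14203
  P(3)·log₂(P(3)/Q(3)) = 0.0305·log₂(0.0305/0.032) = -0.00211
  P(4)·log₂(P(4)/Q(4)) = 0.0099·log₂(0.0099/0.3353) = -0.05031

D_KL(P||Q) = 0.43818 + 0.14203 - 0.00211 - 0.05031 = 0.52779 ≈ 0.5278 bits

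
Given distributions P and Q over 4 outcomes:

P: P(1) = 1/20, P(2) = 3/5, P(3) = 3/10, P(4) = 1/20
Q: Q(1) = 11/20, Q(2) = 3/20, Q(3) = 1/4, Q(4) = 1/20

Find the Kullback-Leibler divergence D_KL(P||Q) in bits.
1.1059 bits

D_KL(P||Q) = Σ P(x) log₂(P(x)/Q(x))

Computing term by term:
  P(1)·log₂(P(1)/Q(1)) = (1/20)·log₂((1/20)/(11/20)) = -0.17297
  P(2)·log₂(P(2)/Q(2)) = (3/5)·log₂((3/5)/(3/20)) = 1.20000
  P(3)·log₂(P(3)/Q(3)) = (3/10)·log₂((3/10)/(1/4)) = 0.07891
  P(4)·log₂(P(4)/Q(4)) = (1/20)·log₂((1/20)/(1/20)) = 0.00000

D_KL(P||Q) = -0.17297 + 1.20000 + 0.07891 + 0.00000 = 1.10594 ≈ 1.1059 bits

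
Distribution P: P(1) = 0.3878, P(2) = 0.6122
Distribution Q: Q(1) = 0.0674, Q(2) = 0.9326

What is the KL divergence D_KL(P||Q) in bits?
0.6072 bits

D_KL(P||Q) = Σ P(x) log₂(P(x)/Q(x))

Computing term by term:
  P(1)·log₂(P(1)/Q(1)) = 0.3878·log₂(0.3878/0.0674) = 0.97900
  P(2)·log₂(P(2)/Q(2)) = 0.6122·log₂(0.6122/0.9326) = -0.37176

D_KL(P||Q) = 0.97900 - 0.37176 = 0.60724 ≈ 0.6072 bits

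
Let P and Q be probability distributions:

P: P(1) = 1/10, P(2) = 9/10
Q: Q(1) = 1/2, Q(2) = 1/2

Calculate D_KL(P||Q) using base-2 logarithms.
0.5310 bits

D_KL(P||Q) = Σ P(x) log₂(P(x)/Q(x))

Computing term by term:
  P(1)·log₂(P(1)/Q(1)) = (1/10)·log₂((1/10)/(1/2)) = -0.23219
  P(2)·log₂(P(2)/Q(2)) = (9/10)·log₂((9/10)/(1/2)) = 0.76320

D_KL(P||Q) = -0.23219 + 0.76320 = 0.53101 ≈ 0.5310 bits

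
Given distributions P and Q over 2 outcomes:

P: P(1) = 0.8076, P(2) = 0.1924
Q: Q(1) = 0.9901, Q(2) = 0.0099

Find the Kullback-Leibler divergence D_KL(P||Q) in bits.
0.5862 bits

D_KL(P||Q) = Σ P(x) log₂(P(x)/Q(x))

Computing term by term:
  P(1)·log₂(P(1)/Q(1)) = 0.8076·log₂(0.8076/0.9901) = -0.23738
  P(2)·log₂(P(2)/Q(2)) = 0.1924·log₂(0.1924/0.0099) = 0.82358

D_KL(P||Q) = -0.23738 + 0.82358 = 0.58620 ≈ 0.5862 bits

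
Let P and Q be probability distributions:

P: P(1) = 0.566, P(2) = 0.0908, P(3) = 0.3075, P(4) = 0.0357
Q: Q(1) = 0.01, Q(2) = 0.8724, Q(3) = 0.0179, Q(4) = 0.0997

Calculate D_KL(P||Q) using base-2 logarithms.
4.2079 bits

D_KL(P||Q) = Σ P(x) log₂(P(x)/Q(x))

Computing term by term:
  P(1)·log₂(P(1)/Q(1)) = 0.566·log₂(0.566/0.01) = 3.29567
  P(2)·log₂(P(2)/Q(2)) = 0.0908·log₂(0.0908/0.8724) = -0.29639
  P(3)·log₂(P(3)/Q(3)) = 0.3075·log₂(0.3075/0.0179) = 1.26154
  P(4)·log₂(P(4)/Q(4)) = 0.0357·log₂(0.0357/0.0997) = -0.05290

D_KL(P||Q) = 3.29567 - 0.29639 + 1.26154 - 0.05290 = 4.20792 ≈ 4.2079 bits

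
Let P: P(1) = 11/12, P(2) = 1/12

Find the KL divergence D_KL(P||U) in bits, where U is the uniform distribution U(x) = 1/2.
0.5862 bits

U(i) = 1/2 for all i

D_KL(P||U) = Σ P(x) log₂(P(x) / (1/2))
           = Σ P(x) log₂(P(x)) + log₂(2)
           = log₂(2) - H(P)

H(P) = -Σ P(x) log₂(P(x)):
  -P(1)·log₂(P(1)) = -(11/12)·log₂(11/12) = 0.11507
  -P(2)·log₂(P(2)) = -(1/12)·log₂(1/12) = 0.29875
H(P) = 0.11507 + 0.29875 = 0.41382 bits

log₂(2) = 1.00000 bits

D_KL(P||U) = 1.00000 - 0.41382 = 0.58618 ≈ 0.5862 bits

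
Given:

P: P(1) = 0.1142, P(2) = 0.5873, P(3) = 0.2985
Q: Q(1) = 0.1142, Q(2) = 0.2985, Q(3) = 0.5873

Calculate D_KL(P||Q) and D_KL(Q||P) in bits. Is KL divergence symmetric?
D_KL(P||Q) = 0.2820 bits, D_KL(Q||P) = 0.2820 bits. The two values coincide for this particular pair, but no — KL divergence is not symmetric in general.

D_KL(P||Q) = Σ P(x) log₂(P(x)/Q(x))

Computing term by term:
  P(1)·log₂(P(1)/Q(1)) = 0.1142·log₂(0.1142/0.1142) = 0.00000
  P(2)·log₂(P(2)/Q(2)) = 0.5873·log₂(0.5873/0.2985) = 0.57342
  P(3)·log₂(P(3)/Q(3)) = 0.2985·log₂(0.2985/0.5873) = -0.29145

D_KL(P||Q) = 0.00000 + 0.57342 - 0.29145 = 0.28197 ≈ 0.2820 bits

D_KL(Q||P) = Σ Q(x) log₂(Q(x)/P(x))

Computing term by term:
  Q(1)·log₂(Q(1)/P(1)) = 0.1142·log₂(0.1142/0.1142) = 0.00000
  Q(2)·log₂(Q(2)/P(2)) = 0.2985·log₂(0.2985/0.5873) = -0.29145
  Q(3)·log₂(Q(3)/P(3)) = 0.5873·log₂(0.5873/0.2985) = 0.57342

D_KL(Q||P) = 0.00000 - 0.29145 + 0.57342 = 0.28197 ≈ 0.2820 bits

These ARE equal here. Q is P with outcomes relabeled (Q(2) = P(3), Q(3) = P(2)) by a relabeling that is its own inverse, so the two sums contain exactly the same terms in a different order. This is a special case — KL divergence is not symmetric in general: D_KL(P||Q) ≠ D_KL(Q||P) for most P, Q.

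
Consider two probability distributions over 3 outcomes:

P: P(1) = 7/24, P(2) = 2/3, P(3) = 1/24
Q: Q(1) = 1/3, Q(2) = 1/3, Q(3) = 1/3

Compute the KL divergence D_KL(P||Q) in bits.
0.4855 bits

D_KL(P||Q) = Σ P(x) log₂(P(x)/Q(x))

Computing term by term:
  P(1)·log₂(P(1)/Q(1)) = (7/24)·log₂((7/24)/(1/3)) = -0.05619
  P(2)·log₂(P(2)/Q(2)) = (2/3)·log₂((2/3)/(1/3)) = 0.66667
  P(3)·log₂(P(3)/Q(3)) = (1/24)·log₂((1/24)/(1/3)) = -0.12500

D_KL(P||Q) = -0.05619 + 0.66667 - 0.12500 = 0.48548 ≈ 0.4855 bits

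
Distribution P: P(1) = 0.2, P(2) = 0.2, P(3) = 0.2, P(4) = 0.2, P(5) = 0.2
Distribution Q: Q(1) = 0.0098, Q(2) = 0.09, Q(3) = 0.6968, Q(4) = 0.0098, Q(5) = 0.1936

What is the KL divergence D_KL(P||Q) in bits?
1.6201 bits

D_KL(P||Q) = Σ P(x) log₂(P(x)/Q(x))

Computing term by term:
  P(1)·log₂(P(1)/Q(1)) = 0.2·log₂(0.2/0.0098) = 0.87021
  P(2)·log₂(P(2)/Q(2)) = 0.2·log₂(0.2/0.09) = 0.23040
  P(3)·log₂(P(3)/Q(3)) = 0.2·log₂(0.2/0.6968) = -0.36015
  P(4)·log₂(P(4)/Q(4)) = 0.2·log₂(0.2/0.0098) = 0.87021
  P(5)·log₂(P(5)/Q(5)) = 0.2·log₂(0.2/0.1936) = 0.00938

D_KL(P||Q) = 0.87021 + 0.23040 - 0.36015 + 0.87021 + 0.00938 = 1.62005 ≈ 1.6201 bits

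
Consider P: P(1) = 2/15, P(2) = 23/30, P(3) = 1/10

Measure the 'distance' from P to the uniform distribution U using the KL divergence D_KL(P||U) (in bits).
0.5713 bits

U(i) = 1/3 for all i

D_KL(P||U) = Σ P(x) log₂(P(x) / (1/3))
           = Σ P(x) log₂(P(x)) + log₂(3)
           = log₂(3) - H(P)

H(P) = -Σ P(x) log₂(P(x)):
  -P(1)·log₂(P(1)) = -(2/15)·log₂(2/15) = 0.38759
  -P(2)·log₂(P(2)) = -(23/30)·log₂(23/30) = 0.29389
  -P(3)·log₂(P(3)) = -(1/10)·log₂(1/10) = 0.33219
H(P) = 0.38759 + 0.29389 + 0.33219 = 1.01367 bits

log₂(3) = 1.58496 bits

D_KL(P||U) = 1.58496 - 1.01367 = 0.57129 ≈ 0.5713 bits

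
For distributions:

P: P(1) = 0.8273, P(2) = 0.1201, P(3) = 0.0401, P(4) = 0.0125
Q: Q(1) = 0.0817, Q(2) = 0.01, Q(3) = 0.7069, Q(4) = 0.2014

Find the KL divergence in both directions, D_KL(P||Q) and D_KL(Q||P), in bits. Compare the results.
D_KL(P||Q) = 2.9777 bits, D_KL(Q||P) = 3.4253 bits. D_KL(Q||P) is larger than D_KL(P||Q) by 0.4476 bits; the two directions differ.

D_KL(P||Q) = Σ P(x) log₂(P(x)/Q(x))

Computing term by term:
  P(1)·log₂(P(1)/Q(1)) = 0.8273·log₂(0.8273/0.0817) = 2.76318
  P(2)·log₂(P(2)/Q(2)) = 0.1201·log₂(0.1201/0.01) = 0.43070
  P(3)·log₂(P(3)/Q(3)) = 0.0401·log₂(0.0401/0.7069) = -0.16601
  P(4)·log₂(P(4)/Q(4)) = 0.0125·log₂(0.0125/0.2014) = -0.05013

D_KL(P||Q) = 2.76318 + 0.43070 - 0.16601 - 0.05013 = 2.97774 ≈ 2.9777 bits

D_KL(Q||P) = Σ Q(x) log₂(Q(x)/P(x))

Computing term by term:
  Q(1)·log₂(Q(1)/P(1)) = 0.0817·log₂(0.0817/0.8273) = -0.27288
  Q(2)·log₂(Q(2)/P(2)) = 0.01·log₂(0.01/0.1201) = -0.03586
  Q(3)·log₂(Q(3)/P(3)) = 0.7069·log₂(0.7069/0.0401) = 2.92645
  Q(4)·log₂(Q(4)/P(4)) = 0.2014·log₂(0.2014/0.0125) = 0.80763

D_KL(Q||P) = -0.27288 - 0.03586 + 2.92645 + 0.80763 = 3.42534 ≈ 3.4253 bits

These are NOT equal (difference: 0.4476 bits). KL divergence is asymmetric: D_KL(P||Q) ≠ D_KL(Q||P) in general.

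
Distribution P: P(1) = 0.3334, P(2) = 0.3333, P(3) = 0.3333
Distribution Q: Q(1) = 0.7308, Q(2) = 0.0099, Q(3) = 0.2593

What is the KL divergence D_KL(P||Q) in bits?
1.4342 bits

D_KL(P||Q) = Σ P(x) log₂(P(x)/Q(x))

Computing term by term:
  P(1)·log₂(P(1)/Q(1)) = 0.3334·log₂(0.3334/0.7308) = -0.37748
  P(2)·log₂(P(2)/Q(2)) = 0.3333·log₂(0.3333/0.0099) = 1.69091
  P(3)·log₂(P(3)/Q(3)) = 0.3333·log₂(0.3333/0.2593) = 0.12072

D_KL(P||Q) = -0.37748 + 1.69091 + 0.12072 = 1.43415 ≈ 1.4342 bits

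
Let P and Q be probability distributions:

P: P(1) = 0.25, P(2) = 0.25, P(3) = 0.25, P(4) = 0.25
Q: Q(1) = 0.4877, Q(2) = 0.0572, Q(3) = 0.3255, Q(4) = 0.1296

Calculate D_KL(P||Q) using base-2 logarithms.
0.4327 bits

D_KL(P||Q) = Σ P(x) log₂(P(x)/Q(x))

Computing term by term:
  P(1)·log₂(P(1)/Q(1)) = 0.25·log₂(0.25/0.4877) = -0.24102
  P(2)·log₂(P(2)/Q(2)) = 0.25·log₂(0.25/0.0572) = 0.53196
  P(3)·log₂(P(3)/Q(3)) = 0.25·log₂(0.25/0.3255) = -0.09518
  P(4)·log₂(P(4)/Q(4)) = 0.25·log₂(0.25/0.1296) = 0.23697

D_KL(P||Q) = -0.24102 + 0.53196 - 0.09518 + 0.23697 = 0.43273 ≈ 0.4327 bits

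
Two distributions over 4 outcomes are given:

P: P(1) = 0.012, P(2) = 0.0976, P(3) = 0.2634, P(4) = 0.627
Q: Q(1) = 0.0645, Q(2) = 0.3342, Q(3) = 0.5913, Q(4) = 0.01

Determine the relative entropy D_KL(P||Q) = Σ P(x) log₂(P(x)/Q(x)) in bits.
3.2337 bits

D_KL(P||Q) = Σ P(x) log₂(P(x)/Q(x))

Computing term by term:
  P(1)·log₂(P(1)/Q(1)) = 0.012·log₂(0.012/0.0645) = -0.02912
  P(2)·log₂(P(2)/Q(2)) = 0.0976·log₂(0.0976/0.3342) = -0.17331
  P(3)·log₂(P(3)/Q(3)) = 0.2634·log₂(0.2634/0.5913) = -0.30729
  P(4)·log₂(P(4)/Q(4)) = 0.627·log₂(0.627/0.01) = 3.74344

D_KL(P||Q) = -0.02912 - 0.17331 - 0.30729 + 3.74344 = 3.23372 ≈ 3.2337 bits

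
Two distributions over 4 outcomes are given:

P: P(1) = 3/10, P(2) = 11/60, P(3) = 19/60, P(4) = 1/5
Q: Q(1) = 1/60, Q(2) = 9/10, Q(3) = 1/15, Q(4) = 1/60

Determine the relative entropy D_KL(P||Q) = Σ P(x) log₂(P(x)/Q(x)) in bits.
2.2590 bits

D_KL(P||Q) = Σ P(x) log₂(P(x)/Q(x))

Computing term by term:
  P(1)·log₂(P(1)/Q(1)) = (3/10)·log₂((3/10)/(1/60)) = 1.25098
  P(2)·log₂(P(2)/Q(2)) = (11/60)·log₂((11/60)/(9/10)) = -0.42083
  P(3)·log₂(P(3)/Q(3)) = (19/60)·log₂((19/60)/(1/15)) = 0.71184
  P(4)·log₂(P(4)/Q(4)) = (1/5)·log₂((1/5)/(1/60)) = 0.71699

D_KL(P||Q) = 1.25098 - 0.42083 + 0.71184 + 0.71699 = 2.25898 ≈ 2.2590 bits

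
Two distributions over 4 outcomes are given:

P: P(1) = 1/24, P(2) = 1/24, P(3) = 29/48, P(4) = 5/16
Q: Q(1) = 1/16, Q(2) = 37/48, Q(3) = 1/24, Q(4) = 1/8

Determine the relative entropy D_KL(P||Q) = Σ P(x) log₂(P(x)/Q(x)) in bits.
2.5442 bits

D_KL(P||Q) = Σ P(x) log₂(P(x)/Q(x))

Computing term by term:
  P(1)·log₂(P(1)/Q(1)) = (1/24)·log₂((1/24)/(1/16)) = -0.02437
  P(2)·log₂(P(2)/Q(2)) = (1/24)·log₂((1/24)/(37/48)) = -0.17539
  P(3)·log₂(P(3)/Q(3)) = (29/48)·log₂((29/48)/(1/24)) = 2.33086
  P(4)·log₂(P(4)/Q(4)) = (5/16)·log₂((5/16)/(1/8)) = 0.41310

D_KL(P||Q) = -0.02437 - 0.17539 + 2.33086 + 0.41310 = 2.54420 ≈ 2.5442 bits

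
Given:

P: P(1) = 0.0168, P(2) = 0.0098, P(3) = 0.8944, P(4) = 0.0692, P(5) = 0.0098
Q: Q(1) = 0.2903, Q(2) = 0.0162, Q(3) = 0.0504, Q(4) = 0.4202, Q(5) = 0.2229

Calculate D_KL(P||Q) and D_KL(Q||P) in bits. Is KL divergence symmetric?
D_KL(P||Q) = 3.4108 bits, D_KL(Q||P) = 3.0942 bits. No, KL divergence is not symmetric.

D_KL(P||Q) = Σ P(x) log₂(P(x)/Q(x))

Computing term by term:
  P(1)·log₂(P(1)/Q(1)) = 0.0168·log₂(0.0168/0.2903) = -0.06906
  P(2)·log₂(P(2)/Q(2)) = 0.0098·log₂(0.0098/0.0162) = -0.00711
  P(3)·log₂(P(3)/Q(3)) = 0.8944·log₂(0.8944/0.0504) = 3.71125
  P(4)·log₂(P(4)/Q(4)) = 0.0692·log₂(0.0692/0.4202) = -0.18007
  P(5)·log₂(P(5)/Q(5)) = 0.0098·log₂(0.0098/0.2229) = -0.04417

D_KL(P||Q) = -0.06906 - 0.00711 + 3.71125 - 0.18007 - 0.04417 = 3.41084 ≈ 3.4108 bits

D_KL(Q||P) = Σ Q(x) log₂(Q(x)/P(x))

Computing term by term:
  Q(1)·log₂(Q(1)/P(1)) = 0.2903·log₂(0.2903/0.0168) = 1.19343
  Q(2)·log₂(Q(2)/P(2)) = 0.0162·log₂(0.0162/0.0098) = 0.01175
  Q(3)·log₂(Q(3)/P(3)) = 0.0504·log₂(0.0504/0.8944) = -0.20913
  Q(4)·log₂(Q(4)/P(4)) = 0.4202·log₂(0.4202/0.0692) = 1.09346
  Q(5)·log₂(Q(5)/P(5)) = 0.2229·log₂(0.2229/0.0098) = 1.00472

D_KL(Q||P) = 1.19343 + 0.01175 - 0.20913 + 1.09346 + 1.00472 = 3.09423 ≈ 3.0942 bits

These are NOT equal (difference: 0.3166 bits). KL divergence is asymmetric: D_KL(P||Q) ≠ D_KL(Q||P) in general.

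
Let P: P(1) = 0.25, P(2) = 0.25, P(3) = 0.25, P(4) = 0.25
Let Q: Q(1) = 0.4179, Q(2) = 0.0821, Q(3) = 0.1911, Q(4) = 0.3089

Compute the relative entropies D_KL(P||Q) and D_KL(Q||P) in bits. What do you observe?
D_KL(P||Q) = 0.2369 bits, D_KL(Q||P) = 0.1981 bits. The two directions give different values (D_KL(P||Q) exceeds D_KL(Q||P) by 0.0388 bits): KL divergence is asymmetric.

D_KL(P||Q) = Σ P(x) log₂(P(x)/Q(x))

Computing term by term:
  P(1)·log₂(P(1)/Q(1)) = 0.25·log₂(0.25/0.4179) = -0.18531
  P(2)·log₂(P(2)/Q(2)) = 0.25·log₂(0.25/0.0821) = 0.40162
  P(3)·log₂(P(3)/Q(3)) = 0.25·log₂(0.25/0.1911) = 0.09690
  P(4)·log₂(P(4)/Q(4)) = 0.25·log₂(0.25/0.3089) = -0.07630

D_KL(P||Q) = -0.18531 + 0.40162 + 0.09690 - 0.07630 = 0.23691 ≈ 0.2369 bits

D_KL(Q||P) = Σ Q(x) log₂(Q(x)/P(x))

Computing term by term:
  Q(1)·log₂(Q(1)/P(1)) = 0.4179·log₂(0.4179/0.25) = 0.30976
  Q(2)·log₂(Q(2)/P(2)) = 0.0821·log₂(0.0821/0.25) = -0.13189
  Q(3)·log₂(Q(3)/P(3)) = 0.1911·log₂(0.1911/0.25) = -0.07407
  Q(4)·log₂(Q(4)/P(4)) = 0.3089·log₂(0.3089/0.25) = 0.09428

D_KL(Q||P) = 0.30976 - 0.13189 - 0.07407 + 0.09428 = 0.19808 ≈ 0.1981 bits

These are NOT equal (difference: 0.0388 bits). KL divergence is asymmetric: D_KL(P||Q) ≠ D_KL(Q||P) in general.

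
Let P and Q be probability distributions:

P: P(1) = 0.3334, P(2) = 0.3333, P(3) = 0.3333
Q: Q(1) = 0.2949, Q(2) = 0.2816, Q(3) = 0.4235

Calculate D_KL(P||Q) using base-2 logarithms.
0.0249 bits

D_KL(P||Q) = Σ P(x) log₂(P(x)/Q(x))

Computing term by term:
  P(1)·log₂(P(1)/Q(1)) = 0.3334·log₂(0.3334/0.2949) = 0.05902
  P(2)·log₂(P(2)/Q(2)) = 0.3333·log₂(0.3333/0.2816) = 0.08105
  P(3)·log₂(P(3)/Q(3)) = 0.3333·log₂(0.3333/0.4235) = -0.11517

D_KL(P||Q) = 0.05902 + 0.08105 - 0.11517 = 0.02490 ≈ 0.0249 bits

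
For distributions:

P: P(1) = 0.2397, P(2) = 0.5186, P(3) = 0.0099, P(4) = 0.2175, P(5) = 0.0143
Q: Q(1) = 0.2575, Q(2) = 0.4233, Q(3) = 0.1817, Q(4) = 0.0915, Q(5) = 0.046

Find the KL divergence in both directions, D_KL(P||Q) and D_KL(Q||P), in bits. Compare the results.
D_KL(P||Q) = 0.3332 bits, D_KL(Q||P) = 0.6286 bits. D_KL(Q||P) is larger than D_KL(P||Q) by 0.2954 bits; the two directions differ.

D_KL(P||Q) = Σ P(x) log₂(P(x)/Q(x))

Computing term by term:
  P(1)·log₂(P(1)/Q(1)) = 0.2397·log₂(0.2397/0.2575) = -0.02477
  P(2)·log₂(P(2)/Q(2)) = 0.5186·log₂(0.5186/0.4233) = 0.15192
  P(3)·log₂(P(3)/Q(3)) = 0.0099·log₂(0.0099/0.1817) = -0.04156
  P(4)·log₂(P(4)/Q(4)) = 0.2175·log₂(0.2175/0.0915) = 0.27169
  P(5)·log₂(P(5)/Q(5)) = 0.0143·log₂(0.0143/0.046) = -0.02410

D_KL(P||Q) = -0.02477 + 0.15192 - 0.04156 + 0.27169 - 0.02410 = 0.33318 ≈ 0.3332 bits

D_KL(Q||P) = Σ Q(x) log₂(Q(x)/P(x))

Computing term by term:
  Q(1)·log₂(Q(1)/P(1)) = 0.2575·log₂(0.2575/0.2397) = 0.02661
  Q(2)·log₂(Q(2)/P(2)) = 0.4233·log₂(0.4233/0.5186) = -0.12400
  Q(3)·log₂(Q(3)/P(3)) = 0.1817·log₂(0.1817/0.0099) = 0.76277
  Q(4)·log₂(Q(4)/P(4)) = 0.0915·log₂(0.0915/0.2175) = -0.11430
  Q(5)·log₂(Q(5)/P(5)) = 0.046·log₂(0.046/0.0143) = 0.07754

D_KL(Q||P) = 0.02661 - 0.12400 + 0.76277 - 0.11430 + 0.07754 = 0.62862 ≈ 0.6286 bits

These are NOT equal (difference: 0.2954 bits). KL divergence is asymmetric: D_KL(P||Q) ≠ D_KL(Q||P) in general.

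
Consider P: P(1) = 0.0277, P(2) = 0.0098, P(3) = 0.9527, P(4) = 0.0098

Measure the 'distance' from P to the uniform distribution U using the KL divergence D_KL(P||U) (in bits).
1.6593 bits

U(i) = 1/4 for all i

D_KL(P||U) = Σ P(x) log₂(P(x) / (1/4))
           = Σ P(x) log₂(P(x)) + log₂(4)
           = log₂(4) - H(P)

H(P) = -Σ P(x) log₂(P(x)):
  -P(1)·log₂(P(1)) = -(0.0277)·log₂(0.0277) = 0.14332
  -P(2)·log₂(P(2)) = -(0.0098)·log₂(0.0098) = 0.06540
  -P(3)·log₂(P(3)) = -(0.9527)·log₂(0.9527) = 0.06660
  -P(4)·log₂(P(4)) = -(0.0098)·log₂(0.0098) = 0.06540
H(P) = 0.14332 + 0.06540 + 0.06660 + 0.06540 = 0.34072 bits

log₂(4) = 2.00000 bits

D_KL(P||U) = 2.00000 - 0.34072 = 1.65928 ≈ 1.6593 bits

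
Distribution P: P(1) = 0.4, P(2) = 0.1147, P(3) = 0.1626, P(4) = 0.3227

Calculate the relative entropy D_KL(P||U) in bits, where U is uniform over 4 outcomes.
0.1602 bits

U(i) = 1/4 for all i

D_KL(P||U) = Σ P(x) log₂(P(x) / (1/4))
           = Σ P(x) log₂(P(x)) + log₂(4)
           = log₂(4) - H(P)

H(P) = -Σ P(x) log₂(P(x)):
  -P(1)·log₂(P(1)) = -(0.4)·log₂(0.4) = 0.52877
  -P(2)·log₂(P(2)) = -(0.1147)·log₂(0.1147) = 0.35833
  -P(3)·log₂(P(3)) = -(0.1626)·log₂(0.1626) = 0.42611
  -P(4)·log₂(P(4)) = -(0.3227)·log₂(0.3227) = 0.52656
H(P) = 0.52877 + 0.35833 + 0.42611 + 0.52656 = 1.83977 bits

log₂(4) = 2.00000 bits

D_KL(P||U) = 2.00000 - 1.83977 = 0.16023 ≈ 0.1602 bits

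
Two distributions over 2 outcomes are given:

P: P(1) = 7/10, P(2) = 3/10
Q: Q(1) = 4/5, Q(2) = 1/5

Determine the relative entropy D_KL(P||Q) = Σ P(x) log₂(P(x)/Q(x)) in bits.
0.0406 bits

D_KL(P||Q) = Σ P(x) log₂(P(x)/Q(x))

Computing term by term:
  P(1)·log₂(P(1)/Q(1)) = (7/10)·log₂((7/10)/(4/5)) = -0.13485
  P(2)·log₂(P(2)/Q(2)) = (3/10)·log₂((3/10)/(1/5)) = 0.17549

D_KL(P||Q) = -0.13485 + 0.17549 = 0.04064 ≈ 0.0406 bits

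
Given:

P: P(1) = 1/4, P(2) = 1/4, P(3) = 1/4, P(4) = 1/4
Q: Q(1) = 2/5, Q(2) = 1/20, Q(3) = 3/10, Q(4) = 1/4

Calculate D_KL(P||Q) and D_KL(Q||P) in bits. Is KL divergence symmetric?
D_KL(P||Q) = 0.3452 bits, D_KL(Q||P) = 0.2340 bits. No, KL divergence is not symmetric.

D_KL(P||Q) = Σ P(x) log₂(P(x)/Q(x))

Computing term by term:
  P(1)·log₂(P(1)/Q(1)) = (1/4)·log₂((1/4)/(2/5)) = -0.16952
  P(2)·log₂(P(2)/Q(2)) = (1/4)·log₂((1/4)/(1/20)) = 0.58048
  P(3)·log₂(P(3)/Q(3)) = (1/4)·log₂((1/4)/(3/10)) = -0.06576
  P(4)·log₂(P(4)/Q(4)) = (1/4)·log₂((1/4)/(1/4)) = 0.00000

D_KL(P||Q) = -0.16952 + 0.58048 - 0.06576 + 0.00000 = 0.34520 ≈ 0.3452 bits

D_KL(Q||P) = Σ Q(x) log₂(Q(x)/P(x))

Computing term by term:
  Q(1)·log₂(Q(1)/P(1)) = (2/5)·log₂((2/5)/(1/4)) = 0.27123
  Q(2)·log₂(Q(2)/P(2)) = (1/20)·log₂((1/20)/(1/4)) = -0.11610
  Q(3)·log₂(Q(3)/P(3)) = (3/10)·log₂((3/10)/(1/4)) = 0.07891
  Q(4)·log₂(Q(4)/P(4)) = (1/4)·log₂((1/4)/(1/4)) = 0.00000

D_KL(Q||P) = 0.27123 - 0.11610 + 0.07891 + 0.00000 = 0.23404 ≈ 0.2340 bits

These are NOT equal (difference: 0.1112 bits). KL divergence is asymmetric: D_KL(P||Q) ≠ D_KL(Q||P) in general.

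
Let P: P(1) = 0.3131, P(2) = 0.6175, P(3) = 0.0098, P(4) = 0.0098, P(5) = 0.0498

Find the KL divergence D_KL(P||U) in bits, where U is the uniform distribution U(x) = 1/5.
1.0216 bits

U(i) = 1/5 for all i

D_KL(P||U) = Σ P(x) log₂(P(x) / (1/5))
           = Σ P(x) log₂(P(x)) + log₂(5)
           = log₂(5) - H(P)

H(P) = -Σ P(x) log₂(P(x)):
  -P(1)·log₂(P(1)) = -(0.3131)·log₂(0.3131) = 0.52454
  -P(2)·log₂(P(2)) = -(0.6175)·log₂(0.6175) = 0.42946
  -P(3)·log₂(P(3)) = -(0.0098)·log₂(0.0098) = 0.06540
  -P(4)·log₂(P(4)) = -(0.0098)·log₂(0.0098) = 0.06540
  -P(5)·log₂(P(5)) = -(0.0498)·log₂(0.0498) = 0.21552
H(P) = 0.52454 + 0.42946 + 0.06540 + 0.06540 + 0.21552 = 1.30032 bits

log₂(5) = 2.32193 bits

D_KL(P||U) = 2.32193 - 1.30032 = 1.02161 ≈ 1.0216 bits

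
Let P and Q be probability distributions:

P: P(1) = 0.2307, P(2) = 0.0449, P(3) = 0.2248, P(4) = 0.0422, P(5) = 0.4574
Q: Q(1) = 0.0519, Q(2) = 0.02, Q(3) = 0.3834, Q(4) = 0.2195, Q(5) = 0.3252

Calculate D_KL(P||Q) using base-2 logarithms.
0.5005 bits

D_KL(P||Q) = Σ P(x) log₂(P(x)/Q(x))

Computing term by term:
  P(1)·log₂(P(1)/Q(1)) = 0.2307·log₂(0.2307/0.0519) = 0.49652
  P(2)·log₂(P(2)/Q(2)) = 0.0449·log₂(0.0449/0.02) = 0.05239
  P(3)·log₂(P(3)/Q(3)) = 0.2248·log₂(0.2248/0.3834) = -0.17314
  P(4)·log₂(P(4)/Q(4)) = 0.0422·log₂(0.0422/0.2195) = -0.10039
  P(5)·log₂(P(5)/Q(5)) = 0.4574·log₂(0.4574/0.3252) = 0.22510

D_KL(P||Q) = 0.49652 + 0.05239 - 0.17314 - 0.10039 + 0.22510 = 0.50048 ≈ 0.5005 bits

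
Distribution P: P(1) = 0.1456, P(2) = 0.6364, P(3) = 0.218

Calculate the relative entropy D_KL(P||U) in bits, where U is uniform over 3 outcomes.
0.2862 bits

U(i) = 1/3 for all i

D_KL(P||U) = Σ P(x) log₂(P(x) / (1/3))
           = Σ P(x) log₂(P(x)) + log₂(3)
           = log₂(3) - H(P)

H(P) = -Σ P(x) log₂(P(x)):
  -P(1)·log₂(P(1)) = -(0.1456)·log₂(0.1456) = 0.40476
  -P(2)·log₂(P(2)) = -(0.6364)·log₂(0.6364) = 0.41493
  -P(3)·log₂(P(3)) = -(0.218)·log₂(0.218) = 0.47908
H(P) = 0.40476 + 0.41493 + 0.47908 = 1.29877 bits

log₂(3) = 1.58496 bits

D_KL(P||U) = 1.58496 - 1.29877 = 0.28619 ≈ 0.2862 bits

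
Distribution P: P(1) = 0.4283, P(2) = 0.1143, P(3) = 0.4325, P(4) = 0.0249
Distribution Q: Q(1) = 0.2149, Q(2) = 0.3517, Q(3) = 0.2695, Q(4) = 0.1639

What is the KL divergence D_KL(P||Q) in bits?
0.4683 bits

D_KL(P||Q) = Σ P(x) log₂(P(x)/Q(x))

Computing term by term:
  P(1)·log₂(P(1)/Q(1)) = 0.4283·log₂(0.4283/0.2149) = 0.42614
  P(2)·log₂(P(2)/Q(2)) = 0.1143·log₂(0.1143/0.3517) = -0.18534
  P(3)·log₂(P(3)/Q(3)) = 0.4325·log₂(0.4325/0.2695) = 0.29514
  P(4)·log₂(P(4)/Q(4)) = 0.0249·log₂(0.0249/0.1639) = -0.06769

D_KL(P||Q) = 0.42614 - 0.18534 + 0.29514 - 0.06769 = 0.46825 ≈ 0.4683 bits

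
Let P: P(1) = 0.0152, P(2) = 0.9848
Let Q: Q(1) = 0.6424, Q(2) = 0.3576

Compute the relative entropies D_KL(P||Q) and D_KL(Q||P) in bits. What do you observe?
D_KL(P||Q) = 1.3572 bits, D_KL(Q||P) = 2.9472 bits. The two directions give different values (D_KL(Q||P) exceeds D_KL(P||Q) by 1.5900 bits): KL divergence is asymmetric.

D_KL(P||Q) = Σ P(x) log₂(P(x)/Q(x))

Computing term by term:
  P(1)·log₂(P(1)/Q(1)) = 0.0152·log₂(0.0152/0.6424) = -0.08210
  P(2)·log₂(P(2)/Q(2)) = 0.9848·log₂(0.9848/0.3576) = 1.43927

D_KL(P||Q) = -0.08210 + 1.43927 = 1.35717 ≈ 1.3572 bits

D_KL(Q||P) = Σ Q(x) log₂(Q(x)/P(x))

Computing term by term:
  Q(1)·log₂(Q(1)/P(1)) = 0.6424·log₂(0.6424/0.0152) = 3.46981
  Q(2)·log₂(Q(2)/P(2)) = 0.3576·log₂(0.3576/0.9848) = -0.52263

D_KL(Q||P) = 3.46981 - 0.52263 = 2.94718 ≈ 2.9472 bits

These are NOT equal (difference: 1.5900 bits). KL divergence is asymmetric: D_KL(P||Q) ≠ D_KL(Q||P) in general.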